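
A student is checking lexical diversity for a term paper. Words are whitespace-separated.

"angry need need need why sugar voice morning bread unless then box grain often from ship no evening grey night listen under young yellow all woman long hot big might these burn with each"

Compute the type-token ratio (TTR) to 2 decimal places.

N = 34 tokens, V = 32 types.
TTR = V / N = 32 / 34 = 0.94

0.94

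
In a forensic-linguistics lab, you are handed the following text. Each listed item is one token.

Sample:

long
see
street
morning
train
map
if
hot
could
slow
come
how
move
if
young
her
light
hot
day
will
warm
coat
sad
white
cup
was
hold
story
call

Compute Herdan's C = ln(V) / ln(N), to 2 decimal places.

0.98

N = 29, V = 27.
ln(V) = 3.295837, ln(N) = 3.367296
C = 3.295837 / 3.367296 = 0.98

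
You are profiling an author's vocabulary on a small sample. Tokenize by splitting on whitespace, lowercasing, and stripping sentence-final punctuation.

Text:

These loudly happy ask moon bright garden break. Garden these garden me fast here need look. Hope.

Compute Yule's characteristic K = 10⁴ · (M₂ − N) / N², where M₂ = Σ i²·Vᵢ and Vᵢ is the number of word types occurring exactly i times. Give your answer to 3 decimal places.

276.817

Frequencies: garden:3, these:2, loudly:1, happy:1, ask:1, moon:1, bright:1, break:1, me:1, fast:1, here:1, need:1, look:1, hope:1
N = 17. Frequency spectrum: V_1=12, V_2=1, V_3=1
M₂ = 1²·12 + 2²·1 + 3²·1 = 25
K = 10000 × (25 − 17) / 17² = 276.817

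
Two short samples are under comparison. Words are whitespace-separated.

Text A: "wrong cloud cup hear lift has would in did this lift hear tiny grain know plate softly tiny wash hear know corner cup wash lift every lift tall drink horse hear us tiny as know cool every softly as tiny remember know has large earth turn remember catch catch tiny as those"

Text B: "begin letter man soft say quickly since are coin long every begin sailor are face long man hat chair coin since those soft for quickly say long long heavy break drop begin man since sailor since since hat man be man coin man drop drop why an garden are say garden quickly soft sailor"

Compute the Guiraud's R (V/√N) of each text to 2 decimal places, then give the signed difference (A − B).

0.89

A: V=30, N=52, R=4.16
B: V=24, N=54, R=3.27
Difference = 4.16 − 3.27 = 0.89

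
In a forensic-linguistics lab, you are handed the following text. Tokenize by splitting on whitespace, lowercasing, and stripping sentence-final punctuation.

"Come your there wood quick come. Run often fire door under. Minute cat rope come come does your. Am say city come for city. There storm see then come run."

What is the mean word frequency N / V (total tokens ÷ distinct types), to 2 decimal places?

1.43

N = 30 tokens, V = 21 types.
Mean frequency = N / V = 30 / 21 = 1.43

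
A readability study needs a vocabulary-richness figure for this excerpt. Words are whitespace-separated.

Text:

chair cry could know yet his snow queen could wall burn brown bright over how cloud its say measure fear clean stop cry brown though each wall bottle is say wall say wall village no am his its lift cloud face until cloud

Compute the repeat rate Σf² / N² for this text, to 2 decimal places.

Frequencies: wall:4, cloud:3, say:3, cry:2, could:2, his:2, brown:2, its:2, chair:1, know:1, yet:1, snow:1, queen:1, burn:1, bright:1, over:1, how:1, measure:1, fear:1, clean:1, … (11 more, each freq 1)
Σf² = 77; N² = 1849
Repeat rate = 77 / 1849 = 0.04

0.04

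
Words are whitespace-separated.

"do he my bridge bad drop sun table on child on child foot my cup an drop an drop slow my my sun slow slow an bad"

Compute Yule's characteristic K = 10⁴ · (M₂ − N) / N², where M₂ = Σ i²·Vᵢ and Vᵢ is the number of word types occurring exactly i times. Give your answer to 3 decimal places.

Frequencies: my:4, drop:3, an:3, slow:3, bad:2, sun:2, on:2, child:2, do:1, he:1, bridge:1, table:1, foot:1, cup:1
N = 27. Frequency spectrum: V_1=6, V_2=4, V_3=3, V_4=1
M₂ = 1²·6 + 2²·4 + 3²·3 + 4²·1 = 65
K = 10000 × (65 − 27) / 27² = 521.262

521.262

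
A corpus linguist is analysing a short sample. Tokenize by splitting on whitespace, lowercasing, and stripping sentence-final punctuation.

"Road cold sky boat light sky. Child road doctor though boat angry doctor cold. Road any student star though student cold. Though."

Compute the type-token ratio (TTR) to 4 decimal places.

0.5455

N = 22 tokens, V = 12 types.
TTR = V / N = 12 / 22 = 0.5455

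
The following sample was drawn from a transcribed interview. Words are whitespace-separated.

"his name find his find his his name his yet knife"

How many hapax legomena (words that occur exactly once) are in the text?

2

Frequencies: his:5, name:2, find:2, yet:1, knife:1
Hapax (freq=1): knife, yet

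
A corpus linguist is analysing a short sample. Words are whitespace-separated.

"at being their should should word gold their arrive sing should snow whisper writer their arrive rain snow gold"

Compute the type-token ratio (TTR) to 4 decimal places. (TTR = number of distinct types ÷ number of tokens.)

0.6316

N = 19 tokens, V = 12 types.
TTR = V / N = 12 / 19 = 0.6316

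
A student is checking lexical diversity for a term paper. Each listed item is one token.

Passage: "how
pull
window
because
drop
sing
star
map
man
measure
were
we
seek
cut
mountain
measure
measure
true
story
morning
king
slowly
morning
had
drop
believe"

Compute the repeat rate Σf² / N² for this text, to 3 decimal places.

0.053

Frequencies: measure:3, drop:2, morning:2, how:1, pull:1, window:1, because:1, sing:1, star:1, map:1, man:1, were:1, we:1, seek:1, cut:1, mountain:1, true:1, story:1, king:1, slowly:1, … (2 more, each freq 1)
Σf² = 36; N² = 676
Repeat rate = 36 / 676 = 0.053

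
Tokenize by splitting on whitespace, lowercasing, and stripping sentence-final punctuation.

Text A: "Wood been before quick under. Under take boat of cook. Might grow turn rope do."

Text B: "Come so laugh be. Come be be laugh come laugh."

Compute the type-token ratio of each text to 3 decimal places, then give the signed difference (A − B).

0.533

TTR(A) = 14/15 = 0.933
TTR(B) = 4/10 = 0.400
Difference = 0.933 − 0.400 = 0.533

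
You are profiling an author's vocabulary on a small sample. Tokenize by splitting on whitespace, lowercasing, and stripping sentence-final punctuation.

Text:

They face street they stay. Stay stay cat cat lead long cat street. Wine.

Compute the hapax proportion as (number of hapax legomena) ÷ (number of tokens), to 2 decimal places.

0.29

Frequencies: stay:3, cat:3, they:2, street:2, face:1, lead:1, long:1, wine:1
Hapax count = 4; token count = 14.
Ratio = 4 / 14 = 0.29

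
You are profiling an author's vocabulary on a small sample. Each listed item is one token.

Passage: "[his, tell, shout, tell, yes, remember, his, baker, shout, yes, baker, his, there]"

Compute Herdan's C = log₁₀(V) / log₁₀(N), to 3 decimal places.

N = 13, V = 7.
log₁₀(V) = 0.845098, log₁₀(N) = 1.113943
C = 0.845098 / 1.113943 = 0.759

0.759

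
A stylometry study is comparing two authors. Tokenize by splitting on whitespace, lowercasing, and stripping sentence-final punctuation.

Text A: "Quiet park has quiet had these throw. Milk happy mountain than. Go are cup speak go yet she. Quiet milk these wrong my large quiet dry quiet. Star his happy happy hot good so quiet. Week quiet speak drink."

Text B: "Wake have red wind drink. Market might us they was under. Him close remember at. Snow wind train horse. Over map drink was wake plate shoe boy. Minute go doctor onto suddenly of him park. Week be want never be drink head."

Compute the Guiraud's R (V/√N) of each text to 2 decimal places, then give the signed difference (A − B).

-1.08

A: V=27, N=39, R=4.32
B: V=35, N=42, R=5.40
Difference = 4.32 − 5.40 = -1.08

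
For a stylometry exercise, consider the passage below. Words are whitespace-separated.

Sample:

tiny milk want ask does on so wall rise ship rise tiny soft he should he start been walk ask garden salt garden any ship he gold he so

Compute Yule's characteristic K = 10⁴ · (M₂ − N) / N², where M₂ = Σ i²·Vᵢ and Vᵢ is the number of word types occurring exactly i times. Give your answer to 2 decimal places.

285.37

Frequencies: he:4, tiny:2, ask:2, so:2, rise:2, ship:2, garden:2, milk:1, want:1, does:1, on:1, wall:1, soft:1, should:1, start:1, been:1, walk:1, salt:1, any:1, gold:1
N = 29. Frequency spectrum: V_1=13, V_2=6, V_4=1
M₂ = 1²·13 + 2²·6 + 4²·1 = 53
K = 10000 × (53 − 29) / 29² = 285.37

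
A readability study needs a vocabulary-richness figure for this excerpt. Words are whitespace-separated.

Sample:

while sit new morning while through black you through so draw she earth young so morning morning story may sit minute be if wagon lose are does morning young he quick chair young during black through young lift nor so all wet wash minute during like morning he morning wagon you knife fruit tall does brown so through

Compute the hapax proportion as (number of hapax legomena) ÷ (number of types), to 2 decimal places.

0.63

Frequencies: morning:6, through:4, so:4, young:4, while:2, sit:2, black:2, you:2, minute:2, wagon:2, does:2, he:2, during:2, new:1, draw:1, she:1, earth:1, story:1, may:1, be:1, … (15 more, each freq 1)
Hapax count = 22; type count = 35.
Ratio = 22 / 35 = 0.63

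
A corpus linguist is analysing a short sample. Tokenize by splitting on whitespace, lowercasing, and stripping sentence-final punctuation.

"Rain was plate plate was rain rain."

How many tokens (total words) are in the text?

Tokens: rain, was, plate, plate, was, rain, rain
N = 7

7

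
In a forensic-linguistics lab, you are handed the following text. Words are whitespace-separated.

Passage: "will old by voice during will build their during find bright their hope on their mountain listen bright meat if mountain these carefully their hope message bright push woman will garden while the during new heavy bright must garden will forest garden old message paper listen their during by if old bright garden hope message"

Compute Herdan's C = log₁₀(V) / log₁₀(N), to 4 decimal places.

N = 55, V = 28.
log₁₀(V) = 1.447158, log₁₀(N) = 1.740363
C = 1.447158 / 1.740363 = 0.8315

0.8315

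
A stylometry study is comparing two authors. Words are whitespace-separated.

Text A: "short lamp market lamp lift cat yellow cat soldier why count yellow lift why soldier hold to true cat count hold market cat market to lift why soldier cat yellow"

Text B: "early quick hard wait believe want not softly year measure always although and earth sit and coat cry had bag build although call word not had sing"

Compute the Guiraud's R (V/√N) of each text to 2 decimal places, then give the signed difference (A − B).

-2.24

A: V=12, N=30, R=2.19
B: V=23, N=27, R=4.43
Difference = 2.19 − 4.43 = -2.24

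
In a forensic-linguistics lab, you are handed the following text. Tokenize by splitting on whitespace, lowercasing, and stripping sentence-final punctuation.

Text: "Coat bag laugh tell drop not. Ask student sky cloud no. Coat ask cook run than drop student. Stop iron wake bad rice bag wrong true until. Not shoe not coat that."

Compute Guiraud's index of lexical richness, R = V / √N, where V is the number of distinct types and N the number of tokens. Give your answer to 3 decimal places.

N = 32, V = 24.
√N = 5.656854
R = 24 / 5.656854 = 4.243

4.243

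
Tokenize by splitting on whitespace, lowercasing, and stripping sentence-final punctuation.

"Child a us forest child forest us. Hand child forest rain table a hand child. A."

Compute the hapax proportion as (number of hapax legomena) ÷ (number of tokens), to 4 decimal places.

0.1250

Frequencies: child:4, a:3, forest:3, us:2, hand:2, rain:1, table:1
Hapax count = 2; token count = 16.
Ratio = 2 / 16 = 0.1250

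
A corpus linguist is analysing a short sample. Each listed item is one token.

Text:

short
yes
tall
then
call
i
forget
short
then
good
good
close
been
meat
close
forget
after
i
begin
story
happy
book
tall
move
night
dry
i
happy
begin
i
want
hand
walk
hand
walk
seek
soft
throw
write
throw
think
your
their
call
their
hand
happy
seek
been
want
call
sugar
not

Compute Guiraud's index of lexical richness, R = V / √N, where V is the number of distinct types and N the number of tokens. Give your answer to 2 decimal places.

4.26

N = 53, V = 31.
√N = 7.280110
R = 31 / 7.280110 = 4.26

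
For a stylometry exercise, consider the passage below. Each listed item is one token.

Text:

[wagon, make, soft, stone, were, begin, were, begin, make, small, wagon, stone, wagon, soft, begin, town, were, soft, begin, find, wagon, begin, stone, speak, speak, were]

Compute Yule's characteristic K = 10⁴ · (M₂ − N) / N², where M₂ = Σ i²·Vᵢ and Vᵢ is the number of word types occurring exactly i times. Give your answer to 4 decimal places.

Frequencies: begin:5, wagon:4, were:4, soft:3, stone:3, make:2, speak:2, small:1, town:1, find:1
N = 26. Frequency spectrum: V_1=3, V_2=2, V_3=2, V_4=2, V_5=1
M₂ = 1²·3 + 2²·2 + 3²·2 + 4²·2 + 5²·1 = 86
K = 10000 × (86 − 26) / 26² = 887.5740

887.5740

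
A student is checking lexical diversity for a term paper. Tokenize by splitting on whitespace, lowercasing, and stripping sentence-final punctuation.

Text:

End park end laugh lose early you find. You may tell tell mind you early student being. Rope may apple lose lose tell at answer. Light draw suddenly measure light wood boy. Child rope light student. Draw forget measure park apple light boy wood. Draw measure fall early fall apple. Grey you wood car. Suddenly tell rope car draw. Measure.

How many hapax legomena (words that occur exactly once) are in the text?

Frequencies: you:4, tell:4, light:4, draw:4, measure:4, lose:3, early:3, rope:3, apple:3, wood:3, end:2, park:2, may:2, student:2, suddenly:2, boy:2, fall:2, car:2, laugh:1, find:1, … (7 more, each freq 1)
Hapax (freq=1): answer, at, being, child, find, forget, grey, laugh, mind

9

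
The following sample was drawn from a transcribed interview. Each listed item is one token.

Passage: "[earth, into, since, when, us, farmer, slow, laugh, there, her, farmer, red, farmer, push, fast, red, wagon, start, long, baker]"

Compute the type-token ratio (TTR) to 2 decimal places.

N = 20 tokens, V = 17 types.
TTR = V / N = 17 / 20 = 0.85

0.85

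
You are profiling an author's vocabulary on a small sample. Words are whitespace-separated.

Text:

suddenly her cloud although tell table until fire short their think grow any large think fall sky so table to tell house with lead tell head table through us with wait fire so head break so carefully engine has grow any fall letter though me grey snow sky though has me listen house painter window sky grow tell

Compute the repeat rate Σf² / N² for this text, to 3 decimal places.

Frequencies: tell:4, table:3, grow:3, sky:3, so:3, fire:2, think:2, any:2, fall:2, house:2, with:2, head:2, has:2, though:2, me:2, suddenly:1, her:1, cloud:1, although:1, until:1, … (17 more, each freq 1)
Σf² = 114; N² = 3364
Repeat rate = 114 / 3364 = 0.034

0.034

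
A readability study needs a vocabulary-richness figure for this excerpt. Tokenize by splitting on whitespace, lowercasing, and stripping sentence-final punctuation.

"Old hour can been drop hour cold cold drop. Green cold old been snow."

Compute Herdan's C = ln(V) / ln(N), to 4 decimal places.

0.7879

N = 14, V = 8.
ln(V) = 2.079442, ln(N) = 2.639057
C = 2.079442 / 2.639057 = 0.7879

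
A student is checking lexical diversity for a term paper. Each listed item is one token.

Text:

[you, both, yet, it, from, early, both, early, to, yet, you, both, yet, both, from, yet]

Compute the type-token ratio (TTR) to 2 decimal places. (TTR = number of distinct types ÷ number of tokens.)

N = 16 tokens, V = 7 types.
TTR = V / N = 7 / 16 = 0.44

0.44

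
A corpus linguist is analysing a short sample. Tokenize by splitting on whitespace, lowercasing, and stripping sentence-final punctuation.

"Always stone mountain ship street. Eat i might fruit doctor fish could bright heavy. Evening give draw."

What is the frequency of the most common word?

Frequencies: always:1, stone:1, mountain:1, ship:1, street:1, eat:1, i:1, might:1, fruit:1, doctor:1, fish:1, could:1, bright:1, heavy:1, evening:1, give:1, draw:1
Most common: 'always' with frequency 1.

1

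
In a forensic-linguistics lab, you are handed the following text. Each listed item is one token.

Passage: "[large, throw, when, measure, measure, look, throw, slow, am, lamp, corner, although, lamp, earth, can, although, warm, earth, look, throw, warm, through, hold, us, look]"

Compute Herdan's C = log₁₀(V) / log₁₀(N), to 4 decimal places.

0.8614

N = 25, V = 16.
log₁₀(V) = 1.204120, log₁₀(N) = 1.397940
C = 1.204120 / 1.397940 = 0.8614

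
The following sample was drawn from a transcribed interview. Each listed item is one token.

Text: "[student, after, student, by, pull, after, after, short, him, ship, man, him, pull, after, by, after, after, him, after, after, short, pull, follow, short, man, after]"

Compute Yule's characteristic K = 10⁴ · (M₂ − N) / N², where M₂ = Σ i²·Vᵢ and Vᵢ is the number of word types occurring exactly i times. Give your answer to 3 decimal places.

Frequencies: after:9, pull:3, short:3, him:3, student:2, by:2, man:2, ship:1, follow:1
N = 26. Frequency spectrum: V_1=2, V_2=3, V_3=3, V_9=1
M₂ = 1²·2 + 2²·3 + 3²·3 + 9²·1 = 122
K = 10000 × (122 − 26) / 26² = 1420.118

1420.118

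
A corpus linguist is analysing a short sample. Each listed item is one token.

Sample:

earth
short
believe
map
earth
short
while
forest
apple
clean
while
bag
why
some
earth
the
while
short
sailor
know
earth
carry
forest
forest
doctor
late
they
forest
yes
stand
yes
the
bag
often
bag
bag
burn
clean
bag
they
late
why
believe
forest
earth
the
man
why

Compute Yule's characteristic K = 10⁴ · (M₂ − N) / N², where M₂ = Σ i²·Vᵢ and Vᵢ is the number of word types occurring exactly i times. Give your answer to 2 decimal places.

407.99

Frequencies: earth:5, forest:5, bag:5, short:3, while:3, why:3, the:3, believe:2, clean:2, late:2, they:2, yes:2, map:1, apple:1, some:1, sailor:1, know:1, carry:1, doctor:1, stand:1, … (3 more, each freq 1)
N = 48. Frequency spectrum: V_1=11, V_2=5, V_3=4, V_5=3
M₂ = 1²·11 + 2²·5 + 3²·4 + 5²·3 = 142
K = 10000 × (142 − 48) / 48² = 407.99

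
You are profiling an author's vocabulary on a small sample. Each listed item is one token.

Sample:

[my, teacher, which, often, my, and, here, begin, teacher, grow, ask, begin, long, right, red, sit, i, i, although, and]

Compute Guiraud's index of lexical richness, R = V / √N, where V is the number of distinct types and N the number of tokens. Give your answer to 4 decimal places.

3.3541

N = 20, V = 15.
√N = 4.472136
R = 15 / 4.472136 = 3.3541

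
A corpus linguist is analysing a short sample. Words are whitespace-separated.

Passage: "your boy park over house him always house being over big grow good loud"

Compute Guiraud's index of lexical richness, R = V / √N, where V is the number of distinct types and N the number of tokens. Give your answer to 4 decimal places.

3.2071

N = 14, V = 12.
√N = 3.741657
R = 12 / 3.741657 = 3.2071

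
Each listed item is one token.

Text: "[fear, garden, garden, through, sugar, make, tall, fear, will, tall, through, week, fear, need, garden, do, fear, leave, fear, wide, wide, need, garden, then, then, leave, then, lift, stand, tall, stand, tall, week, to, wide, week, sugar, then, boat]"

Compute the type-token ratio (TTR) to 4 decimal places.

N = 39 tokens, V = 17 types.
TTR = V / N = 17 / 39 = 0.4359

0.4359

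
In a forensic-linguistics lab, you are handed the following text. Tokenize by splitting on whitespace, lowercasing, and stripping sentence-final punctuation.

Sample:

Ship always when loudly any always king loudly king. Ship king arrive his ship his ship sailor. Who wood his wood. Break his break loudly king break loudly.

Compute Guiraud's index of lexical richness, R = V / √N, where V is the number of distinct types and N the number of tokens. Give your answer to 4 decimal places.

2.2678

N = 28, V = 12.
√N = 5.291503
R = 12 / 5.291503 = 2.2678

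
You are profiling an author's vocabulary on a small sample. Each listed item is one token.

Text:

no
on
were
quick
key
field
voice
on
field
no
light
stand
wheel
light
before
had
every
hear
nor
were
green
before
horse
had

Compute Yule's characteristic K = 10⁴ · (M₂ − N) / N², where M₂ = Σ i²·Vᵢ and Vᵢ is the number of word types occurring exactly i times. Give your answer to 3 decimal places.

Frequencies: no:2, on:2, were:2, field:2, light:2, before:2, had:2, quick:1, key:1, voice:1, stand:1, wheel:1, every:1, hear:1, nor:1, green:1, horse:1
N = 24. Frequency spectrum: V_1=10, V_2=7
M₂ = 1²·10 + 2²·7 = 38
K = 10000 × (38 − 24) / 24² = 243.056

243.056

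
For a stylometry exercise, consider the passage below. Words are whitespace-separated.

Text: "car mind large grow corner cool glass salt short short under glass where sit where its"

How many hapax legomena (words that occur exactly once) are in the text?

Frequencies: glass:2, short:2, where:2, car:1, mind:1, large:1, grow:1, corner:1, cool:1, salt:1, under:1, sit:1, its:1
Hapax (freq=1): car, cool, corner, grow, its, large, mind, salt, sit, under

10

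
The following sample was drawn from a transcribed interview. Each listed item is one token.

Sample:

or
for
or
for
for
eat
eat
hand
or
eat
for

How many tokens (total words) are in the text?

Tokens: or, for, or, for, for, eat, eat, hand, or, eat, for
N = 11

11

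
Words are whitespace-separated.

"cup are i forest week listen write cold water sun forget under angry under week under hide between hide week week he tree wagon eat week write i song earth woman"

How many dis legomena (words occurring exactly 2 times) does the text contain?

3

Frequencies: week:5, under:3, i:2, write:2, hide:2, cup:1, are:1, forest:1, listen:1, cold:1, water:1, sun:1, forget:1, angry:1, between:1, he:1, tree:1, wagon:1, eat:1, song:1, … (2 more, each freq 1)
Words with frequency 2: hide, i, write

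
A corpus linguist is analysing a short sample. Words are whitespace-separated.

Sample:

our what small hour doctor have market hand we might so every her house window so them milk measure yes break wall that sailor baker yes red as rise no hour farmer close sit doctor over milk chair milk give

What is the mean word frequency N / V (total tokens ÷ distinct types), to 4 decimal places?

N = 40 tokens, V = 34 types.
Mean frequency = N / V = 40 / 34 = 1.1765

1.1765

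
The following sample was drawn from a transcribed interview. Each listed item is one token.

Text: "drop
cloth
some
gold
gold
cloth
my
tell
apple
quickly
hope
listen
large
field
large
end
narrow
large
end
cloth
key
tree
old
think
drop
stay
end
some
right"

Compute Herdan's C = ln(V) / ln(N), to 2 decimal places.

N = 29, V = 20.
ln(V) = 2.995732, ln(N) = 3.367296
C = 2.995732 / 3.367296 = 0.89

0.89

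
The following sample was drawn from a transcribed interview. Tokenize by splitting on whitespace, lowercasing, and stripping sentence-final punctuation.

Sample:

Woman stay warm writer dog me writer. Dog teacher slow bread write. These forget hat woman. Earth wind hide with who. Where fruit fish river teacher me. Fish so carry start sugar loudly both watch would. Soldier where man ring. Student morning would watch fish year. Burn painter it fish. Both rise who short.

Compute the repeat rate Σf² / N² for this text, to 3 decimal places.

0.029

Frequencies: fish:4, woman:2, writer:2, dog:2, me:2, teacher:2, who:2, where:2, both:2, watch:2, would:2, stay:1, warm:1, slow:1, bread:1, write:1, these:1, forget:1, hat:1, earth:1, … (21 more, each freq 1)
Σf² = 86; N² = 2916
Repeat rate = 86 / 2916 = 0.029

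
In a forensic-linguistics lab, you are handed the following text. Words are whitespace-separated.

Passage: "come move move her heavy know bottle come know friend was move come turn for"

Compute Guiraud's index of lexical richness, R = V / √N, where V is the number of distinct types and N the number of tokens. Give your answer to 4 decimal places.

N = 15, V = 10.
√N = 3.872983
R = 10 / 3.872983 = 2.5820

2.5820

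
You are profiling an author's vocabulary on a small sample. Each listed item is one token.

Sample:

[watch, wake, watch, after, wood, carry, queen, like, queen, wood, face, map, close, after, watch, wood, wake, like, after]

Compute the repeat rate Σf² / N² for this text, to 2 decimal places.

0.12

Frequencies: watch:3, after:3, wood:3, wake:2, queen:2, like:2, carry:1, face:1, map:1, close:1
Σf² = 43; N² = 361
Repeat rate = 43 / 361 = 0.12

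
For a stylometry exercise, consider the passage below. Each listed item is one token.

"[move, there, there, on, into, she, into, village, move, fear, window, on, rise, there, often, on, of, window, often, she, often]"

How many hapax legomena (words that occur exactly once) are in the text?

Frequencies: there:3, on:3, often:3, move:2, into:2, she:2, window:2, village:1, fear:1, rise:1, of:1
Hapax (freq=1): fear, of, rise, village

4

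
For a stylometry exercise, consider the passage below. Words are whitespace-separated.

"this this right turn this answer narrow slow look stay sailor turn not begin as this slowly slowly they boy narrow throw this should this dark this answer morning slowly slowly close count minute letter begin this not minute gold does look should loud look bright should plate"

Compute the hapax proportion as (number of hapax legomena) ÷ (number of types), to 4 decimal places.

0.6429

Frequencies: this:8, slowly:4, look:3, should:3, turn:2, answer:2, narrow:2, not:2, begin:2, minute:2, right:1, slow:1, stay:1, sailor:1, as:1, they:1, boy:1, throw:1, dark:1, morning:1, … (8 more, each freq 1)
Hapax count = 18; type count = 28.
Ratio = 18 / 28 = 0.6429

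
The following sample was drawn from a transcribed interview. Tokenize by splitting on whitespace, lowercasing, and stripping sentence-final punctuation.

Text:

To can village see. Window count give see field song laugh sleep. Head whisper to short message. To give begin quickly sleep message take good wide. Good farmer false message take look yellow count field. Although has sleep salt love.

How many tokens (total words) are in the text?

Tokens: to, can, village, see, window, count, give, see, field, song, laugh, sleep, head, whisper, to, short, message, to, give, begin, quickly, sleep, message, take, good, wide, good, farmer, false, message, take, look, yellow, count, field, although, has, sleep, salt, love
N = 40

40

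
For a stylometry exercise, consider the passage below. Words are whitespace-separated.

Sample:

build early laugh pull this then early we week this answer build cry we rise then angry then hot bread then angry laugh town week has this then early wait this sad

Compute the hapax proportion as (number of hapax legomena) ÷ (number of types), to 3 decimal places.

Frequencies: then:5, this:4, early:3, build:2, laugh:2, we:2, week:2, angry:2, pull:1, answer:1, cry:1, rise:1, hot:1, bread:1, town:1, has:1, wait:1, sad:1
Hapax count = 10; type count = 18.
Ratio = 10 / 18 = 0.556

0.556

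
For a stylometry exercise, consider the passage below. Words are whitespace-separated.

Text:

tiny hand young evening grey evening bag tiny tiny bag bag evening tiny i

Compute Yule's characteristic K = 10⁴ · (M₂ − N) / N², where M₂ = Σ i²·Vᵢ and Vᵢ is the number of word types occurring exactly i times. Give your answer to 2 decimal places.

Frequencies: tiny:4, evening:3, bag:3, hand:1, young:1, grey:1, i:1
N = 14. Frequency spectrum: V_1=4, V_3=2, V_4=1
M₂ = 1²·4 + 3²·2 + 4²·1 = 38
K = 10000 × (38 − 14) / 14² = 1224.49

1224.49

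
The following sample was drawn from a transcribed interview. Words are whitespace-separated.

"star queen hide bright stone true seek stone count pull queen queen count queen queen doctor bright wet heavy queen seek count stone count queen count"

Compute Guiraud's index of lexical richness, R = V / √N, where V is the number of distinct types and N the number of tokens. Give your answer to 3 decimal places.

N = 26, V = 12.
√N = 5.099020
R = 12 / 5.099020 = 2.353

2.353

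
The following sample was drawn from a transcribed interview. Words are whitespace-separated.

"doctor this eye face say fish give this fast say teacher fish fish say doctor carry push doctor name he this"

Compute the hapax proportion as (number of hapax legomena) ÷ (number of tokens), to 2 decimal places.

0.43

Frequencies: doctor:3, this:3, say:3, fish:3, eye:1, face:1, give:1, fast:1, teacher:1, carry:1, push:1, name:1, he:1
Hapax count = 9; token count = 21.
Ratio = 9 / 21 = 0.43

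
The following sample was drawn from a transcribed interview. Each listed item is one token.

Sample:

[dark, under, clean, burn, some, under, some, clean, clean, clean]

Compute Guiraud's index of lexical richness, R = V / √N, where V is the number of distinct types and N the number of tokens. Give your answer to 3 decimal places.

1.581

N = 10, V = 5.
√N = 3.162278
R = 5 / 3.162278 = 1.581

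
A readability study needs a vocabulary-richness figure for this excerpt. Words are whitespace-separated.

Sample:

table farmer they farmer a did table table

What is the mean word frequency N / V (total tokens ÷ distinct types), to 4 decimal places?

1.6000

N = 8 tokens, V = 5 types.
Mean frequency = N / V = 8 / 5 = 1.6000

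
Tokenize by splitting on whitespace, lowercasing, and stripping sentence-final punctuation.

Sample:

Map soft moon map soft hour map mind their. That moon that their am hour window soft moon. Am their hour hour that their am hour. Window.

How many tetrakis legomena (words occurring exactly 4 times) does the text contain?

Frequencies: hour:5, their:4, map:3, soft:3, moon:3, that:3, am:3, window:2, mind:1
Words with frequency 4: their

1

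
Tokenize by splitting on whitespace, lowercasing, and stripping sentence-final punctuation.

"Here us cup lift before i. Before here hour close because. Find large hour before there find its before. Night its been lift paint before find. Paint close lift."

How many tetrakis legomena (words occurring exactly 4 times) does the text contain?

0

Frequencies: before:5, lift:3, find:3, here:2, hour:2, close:2, its:2, paint:2, us:1, cup:1, i:1, because:1, large:1, there:1, night:1, been:1
Words with frequency 4: (none)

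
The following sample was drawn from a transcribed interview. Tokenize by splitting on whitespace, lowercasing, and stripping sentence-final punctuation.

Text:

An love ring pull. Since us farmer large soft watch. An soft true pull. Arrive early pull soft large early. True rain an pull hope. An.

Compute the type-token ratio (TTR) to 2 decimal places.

0.58

N = 26 tokens, V = 15 types.
TTR = V / N = 15 / 26 = 0.58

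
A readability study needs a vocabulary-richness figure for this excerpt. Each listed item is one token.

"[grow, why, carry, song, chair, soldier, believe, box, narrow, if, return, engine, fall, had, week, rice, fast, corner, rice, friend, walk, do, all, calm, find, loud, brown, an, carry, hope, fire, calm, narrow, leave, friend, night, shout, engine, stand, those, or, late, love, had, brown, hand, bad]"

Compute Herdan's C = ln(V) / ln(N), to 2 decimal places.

0.95

N = 47, V = 39.
ln(V) = 3.663562, ln(N) = 3.850148
C = 3.663562 / 3.850148 = 0.95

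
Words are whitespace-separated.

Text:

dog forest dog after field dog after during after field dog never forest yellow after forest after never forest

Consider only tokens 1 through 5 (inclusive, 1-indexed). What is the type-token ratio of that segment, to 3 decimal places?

Segment tokens 1–5: dog, forest, dog, after, field
Segment N = 5, segment V = 4.
TTR = 4 / 5 = 0.800

0.800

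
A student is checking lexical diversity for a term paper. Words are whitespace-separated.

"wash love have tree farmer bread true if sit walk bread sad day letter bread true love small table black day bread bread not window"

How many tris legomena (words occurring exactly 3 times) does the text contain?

0

Frequencies: bread:5, love:2, true:2, day:2, wash:1, have:1, tree:1, farmer:1, if:1, sit:1, walk:1, sad:1, letter:1, small:1, table:1, black:1, not:1, window:1
Words with frequency 3: (none)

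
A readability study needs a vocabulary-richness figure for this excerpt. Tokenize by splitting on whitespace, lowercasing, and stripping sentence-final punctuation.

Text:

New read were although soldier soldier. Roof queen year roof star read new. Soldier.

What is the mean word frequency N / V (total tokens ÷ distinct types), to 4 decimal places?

1.5556

N = 14 tokens, V = 9 types.
Mean frequency = N / V = 14 / 9 = 1.5556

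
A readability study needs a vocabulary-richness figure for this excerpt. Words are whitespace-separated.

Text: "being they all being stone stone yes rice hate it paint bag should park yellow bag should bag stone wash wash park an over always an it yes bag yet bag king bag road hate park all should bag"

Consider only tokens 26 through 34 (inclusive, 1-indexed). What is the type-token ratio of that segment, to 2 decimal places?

Segment tokens 26–34: an, it, yes, bag, yet, bag, king, bag, road
Segment N = 9, segment V = 7.
TTR = 7 / 9 = 0.78

0.78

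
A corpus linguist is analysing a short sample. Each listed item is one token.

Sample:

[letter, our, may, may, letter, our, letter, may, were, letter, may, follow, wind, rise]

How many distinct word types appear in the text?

Distinct types: {follow, letter, may, our, rise, were, wind}
V = 7

7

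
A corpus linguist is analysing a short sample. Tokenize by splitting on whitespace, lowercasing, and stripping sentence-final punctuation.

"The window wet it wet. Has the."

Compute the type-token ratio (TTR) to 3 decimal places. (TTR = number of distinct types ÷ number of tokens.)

0.714

N = 7 tokens, V = 5 types.
TTR = V / N = 5 / 7 = 0.714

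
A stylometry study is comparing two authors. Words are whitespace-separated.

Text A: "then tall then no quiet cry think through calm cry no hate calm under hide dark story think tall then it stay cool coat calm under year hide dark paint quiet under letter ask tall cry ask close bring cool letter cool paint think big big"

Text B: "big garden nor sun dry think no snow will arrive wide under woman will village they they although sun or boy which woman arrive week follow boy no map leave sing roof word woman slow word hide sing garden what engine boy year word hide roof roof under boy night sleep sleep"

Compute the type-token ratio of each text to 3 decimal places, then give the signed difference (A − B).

TTR(A) = 24/46 = 0.522
TTR(B) = 33/52 = 0.635
Difference = 0.522 − 0.635 = -0.113

-0.113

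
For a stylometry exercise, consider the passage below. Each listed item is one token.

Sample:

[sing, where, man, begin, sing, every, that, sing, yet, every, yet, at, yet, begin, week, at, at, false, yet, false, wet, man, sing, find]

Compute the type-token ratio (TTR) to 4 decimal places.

N = 24 tokens, V = 12 types.
TTR = V / N = 12 / 24 = 0.5000

0.5000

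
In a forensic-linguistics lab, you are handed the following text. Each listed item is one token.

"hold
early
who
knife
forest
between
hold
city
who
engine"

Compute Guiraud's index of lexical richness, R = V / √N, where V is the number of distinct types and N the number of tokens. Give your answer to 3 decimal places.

N = 10, V = 8.
√N = 3.162278
R = 8 / 3.162278 = 2.530

2.530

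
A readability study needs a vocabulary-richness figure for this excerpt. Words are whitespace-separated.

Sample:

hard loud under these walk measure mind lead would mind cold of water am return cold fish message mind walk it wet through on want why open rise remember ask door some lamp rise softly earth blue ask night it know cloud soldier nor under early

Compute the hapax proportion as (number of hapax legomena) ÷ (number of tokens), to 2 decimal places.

Frequencies: mind:3, under:2, walk:2, cold:2, it:2, rise:2, ask:2, hard:1, loud:1, these:1, measure:1, lead:1, would:1, of:1, water:1, am:1, return:1, fish:1, message:1, wet:1, … (18 more, each freq 1)
Hapax count = 31; token count = 46.
Ratio = 31 / 46 = 0.67

0.67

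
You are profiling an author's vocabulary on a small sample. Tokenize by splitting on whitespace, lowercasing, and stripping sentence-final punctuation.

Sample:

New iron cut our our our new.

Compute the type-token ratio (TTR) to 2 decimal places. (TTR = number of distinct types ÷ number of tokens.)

0.57

N = 7 tokens, V = 4 types.
TTR = V / N = 4 / 7 = 0.57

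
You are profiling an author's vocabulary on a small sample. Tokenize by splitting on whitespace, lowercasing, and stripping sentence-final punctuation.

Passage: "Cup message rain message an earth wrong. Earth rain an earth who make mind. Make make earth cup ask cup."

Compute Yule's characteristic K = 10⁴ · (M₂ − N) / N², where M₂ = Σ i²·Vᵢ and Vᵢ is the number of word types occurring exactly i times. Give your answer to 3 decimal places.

Frequencies: earth:4, cup:3, make:3, message:2, rain:2, an:2, wrong:1, who:1, mind:1, ask:1
N = 20. Frequency spectrum: V_1=4, V_2=3, V_3=2, V_4=1
M₂ = 1²·4 + 2²·3 + 3²·2 + 4²·1 = 50
K = 10000 × (50 − 20) / 20² = 750.000

750.000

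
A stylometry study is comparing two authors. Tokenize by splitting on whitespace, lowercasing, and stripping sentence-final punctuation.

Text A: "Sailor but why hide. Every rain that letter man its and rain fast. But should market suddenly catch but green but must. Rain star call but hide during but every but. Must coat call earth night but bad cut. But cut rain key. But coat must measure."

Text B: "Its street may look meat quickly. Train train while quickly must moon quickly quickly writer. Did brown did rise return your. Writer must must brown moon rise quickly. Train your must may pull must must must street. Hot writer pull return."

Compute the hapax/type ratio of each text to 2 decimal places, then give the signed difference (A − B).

A: hapax=20, V=28, ratio=0.71
B: hapax=5, V=18, ratio=0.28
Difference = 0.71 − 0.28 = 0.43

0.43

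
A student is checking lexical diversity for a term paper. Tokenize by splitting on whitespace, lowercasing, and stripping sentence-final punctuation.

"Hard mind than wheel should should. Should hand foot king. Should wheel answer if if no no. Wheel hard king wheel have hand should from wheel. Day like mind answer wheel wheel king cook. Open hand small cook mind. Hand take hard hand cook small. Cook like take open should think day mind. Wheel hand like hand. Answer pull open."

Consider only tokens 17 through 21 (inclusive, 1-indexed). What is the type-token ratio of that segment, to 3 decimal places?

Segment tokens 17–21: no, wheel, hard, king, wheel
Segment N = 5, segment V = 4.
TTR = 4 / 5 = 0.800

0.800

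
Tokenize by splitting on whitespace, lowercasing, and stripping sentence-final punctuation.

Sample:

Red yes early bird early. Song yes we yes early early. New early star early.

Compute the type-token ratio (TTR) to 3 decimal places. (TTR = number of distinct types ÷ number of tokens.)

0.533

N = 15 tokens, V = 8 types.
TTR = V / N = 8 / 15 = 0.533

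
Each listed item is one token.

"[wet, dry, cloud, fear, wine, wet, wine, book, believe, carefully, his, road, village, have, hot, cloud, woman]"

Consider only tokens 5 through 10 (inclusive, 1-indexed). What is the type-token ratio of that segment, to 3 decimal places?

Segment tokens 5–10: wine, wet, wine, book, believe, carefully
Segment N = 6, segment V = 5.
TTR = 5 / 6 = 0.833

0.833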